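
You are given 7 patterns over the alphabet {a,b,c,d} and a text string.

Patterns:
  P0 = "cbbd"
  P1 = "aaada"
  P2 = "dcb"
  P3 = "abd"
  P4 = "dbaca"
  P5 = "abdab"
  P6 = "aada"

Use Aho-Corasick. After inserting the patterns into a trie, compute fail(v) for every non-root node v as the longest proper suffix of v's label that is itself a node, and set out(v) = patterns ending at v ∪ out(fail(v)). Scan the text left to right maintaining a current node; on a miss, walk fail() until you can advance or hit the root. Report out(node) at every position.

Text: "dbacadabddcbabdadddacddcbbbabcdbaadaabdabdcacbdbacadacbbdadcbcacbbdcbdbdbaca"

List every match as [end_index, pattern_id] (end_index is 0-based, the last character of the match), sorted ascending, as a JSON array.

Build automaton:
Trie nodes:
  n0 'ε': a→5 c→1 d→10
  n1 'c': b→2
  n2 'cb': b→3
  n3 'cbb': d→4
  n4 'cbbd': ·  [P0 ends]
  n5 'a': a→6 b→13
  n6 'aa': a→7 d→21
  n7 'aaa': d→8
  n8 'aaad': a→9
  n9 'aaada': ·  [P1 ends]
  n10 'd': b→15 c→11
  n11 'dc': b→12
  n12 'dcb': ·  [P2 ends]
  n13 'ab': d→14
  n14 'abd': a→19  [P3 ends]
  n15 'db': a→16
  n16 'dba': c→17
  n17 'dbac': a→18
  n18 'dbaca': ·  [P4 ends]
  n19 'abda': b→20
  n20 'abdab': ·  [P5 ends]
  n21 'aad': a→22
  n22 'aada': ·  [P6 ends]

Failure links (BFS by depth):
  fail(1) 'c': from fail(0)=0 chase 'c': 0 ⇒ 0;  out=∅∪out(0)=∅
  fail(5) 'a': from fail(0)=0 chase 'a': 0 ⇒ 0;  out=∅∪out(0)=∅
  fail(10) 'd': from fail(0)=0 chase 'd': 0 ⇒ 0;  out=∅∪out(0)=∅
  fail(2) 'cb': from fail(1)=0 chase 'b': 0 ⇒ 0;  out=∅∪out(0)=∅
  fail(6) 'aa': from fail(5)=0 chase 'a': 0 ⇒ 5;  out=∅∪out(5)=∅
  fail(11) 'dc': from fail(10)=0 chase 'c': 0 ⇒ 1;  out=∅∪out(1)=∅
  fail(13) 'ab': from fail(5)=0 chase 'b': 0 ⇒ 0;  out=∅∪out(0)=∅
  fail(15) 'db': from fail(10)=0 chase 'b': 0 ⇒ 0;  out=∅∪out(0)=∅
  fail(3) 'cbb': from fail(2)=0 chase 'b': 0 ⇒ 0;  out=∅∪out(0)=∅
  fail(7) 'aaa': from fail(6)=5 chase 'a': 5 ⇒ 6;  out=∅∪out(6)=∅
  fail(12) 'dcb': from fail(11)=1 chase 'b': 1 ⇒ 2;  out={2}∪out(2)={2}
  fail(14) 'abd': from fail(13)=0 chase 'd': 0 ⇒ 10;  out={3}∪out(10)={3}
  fail(16) 'dba': from fail(15)=0 chase 'a': 0 ⇒ 5;  out=∅∪out(5)=∅
  fail(21) 'aad': from fail(6)=5 chase 'd': 5→0 ⇒ 10;  out=∅∪out(10)=∅
  fail(4) 'cbbd': from fail(3)=0 chase 'd': 0 ⇒ 10;  out={0}∪out(10)={0}
  fail(8) 'aaad': from fail(7)=6 chase 'd': 6 ⇒ 21;  out=∅∪out(21)=∅
  fail(17) 'dbac': from fail(16)=5 chase 'c': 5→0 ⇒ 1;  out=∅∪out(1)=∅
  fail(19) 'abda': from fail(14)=10 chase 'a': 10→0 ⇒ 5;  out=∅∪out(5)=∅
  fail(22) 'aada': from fail(21)=10 chase 'a': 10→0 ⇒ 5;  out={6}∪out(5)={6}
  fail(9) 'aaada': from fail(8)=21 chase 'a': 21 ⇒ 22;  out={1}∪out(22)={1,6}
  fail(18) 'dbaca': from fail(17)=1 chase 'a': 1→0 ⇒ 5;  out={4}∪out(5)={4}
  fail(20) 'abdab': from fail(19)=5 chase 'b': 5 ⇒ 13;  out={5}∪out(13)={5}

Text stream:
pos 0 'd': at 10
pos 1 'b': at 15
pos 2 'a': at 16
pos 3 'c': at 17
pos 4 'a': at 18  → match P4@[0:4]
pos 5 'd': at 10 ·f
pos 6 'a': at 5 ·f
pos 7 'b': at 13
pos 8 'd': at 14  → match P3@[6:8]
pos 9 'd': at 10 ·f
pos 10 'c': at 11
pos 11 'b': at 12  → match P2@[9:11]
pos 12 'a': at 5 ·f
pos 13 'b': at 13
pos 14 'd': at 14  → match P3@[12:14]
pos 15 'a': at 19
pos 16 'd': at 10 ·f
pos 17 'd': at 10 ·f
pos 18 'd': at 10 ·f
pos 19 'a': at 5 ·f
pos 20 'c': at 1 ·f
pos 21 'd': at 10 ·f
pos 22 'd': at 10 ·f
pos 23 'c': at 11
pos 24 'b': at 12  → match P2@[22:24]
pos 25 'b': at 3 ·f
pos 26 'b': at 0 ·f
pos 27 'a': at 5
pos 28 'b': at 13
pos 29 'c': at 1 ·f
pos 30 'd': at 10 ·f
pos 31 'b': at 15
pos 32 'a': at 16
pos 33 'a': at 6 ·f
pos 34 'd': at 21
pos 35 'a': at 22  → match P6@[32:35]
pos 36 'a': at 6 ·f
pos 37 'b': at 13 ·f
pos 38 'd': at 14  → match P3@[36:38]
pos 39 'a': at 19
pos 40 'b': at 20  → match P5@[36:40]
pos 41 'd': at 14 ·f  → match P3@[39:41]
pos 42 'c': at 11 ·f
pos 43 'a': at 5 ·f
pos 44 'c': at 1 ·f
pos 45 'b': at 2
pos 46 'd': at 10 ·f
pos 47 'b': at 15
pos 48 'a': at 16
pos 49 'c': at 17
pos 50 'a': at 18  → match P4@[46:50]
pos 51 'd': at 10 ·f
pos 52 'a': at 5 ·f
pos 53 'c': at 1 ·f
pos 54 'b': at 2
pos 55 'b': at 3
pos 56 'd': at 4  → match P0@[53:56]
pos 57 'a': at 5 ·f
pos 58 'd': at 10 ·f
pos 59 'c': at 11
pos 60 'b': at 12  → match P2@[58:60]
pos 61 'c': at 1 ·f
pos 62 'a': at 5 ·f
pos 63 'c': at 1 ·f
pos 64 'b': at 2
pos 65 'b': at 3
pos 66 'd': at 4  → match P0@[63:66]
pos 67 'c': at 11 ·f
pos 68 'b': at 12  → match P2@[66:68]
pos 69 'd': at 10 ·f
pos 70 'b': at 15
pos 71 'd': at 10 ·f
pos 72 'b': at 15
pos 73 'a': at 16
pos 74 'c': at 17
pos 75 'a': at 18  → match P4@[71:75]

All matches (sorted): [[4,4],[8,3],[11,2],[14,3],[24,2],[35,6],[38,3],[40,5],[41,3],[50,4],[56,0],[60,2],[66,0],[68,2],[75,4]]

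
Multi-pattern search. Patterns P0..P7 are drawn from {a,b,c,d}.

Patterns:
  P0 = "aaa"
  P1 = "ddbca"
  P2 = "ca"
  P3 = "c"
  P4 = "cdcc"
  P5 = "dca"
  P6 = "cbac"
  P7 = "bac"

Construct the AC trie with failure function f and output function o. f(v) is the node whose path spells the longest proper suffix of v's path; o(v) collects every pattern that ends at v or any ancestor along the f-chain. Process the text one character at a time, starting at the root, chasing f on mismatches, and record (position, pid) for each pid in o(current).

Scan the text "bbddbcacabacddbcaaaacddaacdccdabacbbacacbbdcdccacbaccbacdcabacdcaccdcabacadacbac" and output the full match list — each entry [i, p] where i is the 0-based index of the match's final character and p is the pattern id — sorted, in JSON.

Build automaton:
Trie nodes:
  n0 'ε': a→1 b→19 c→9 d→4
  n1 'a': a→2
  n2 'aa': a→3
  n3 'aaa': ·  [P0 ends]
  n4 'd': c→14 d→5
  n5 'dd': b→6
  n6 'ddb': c→7
  n7 'ddbc': a→8
  n8 'ddbca': ·  [P1 ends]
  n9 'c': a→10 b→16 d→11  [P3 ends]
  n10 'ca': ·  [P2 ends]
  n11 'cd': c→12
  n12 'cdc': c→13
  n13 'cdcc': ·  [P4 ends]
  n14 'dc': a→15
  n15 'dca': ·  [P5 ends]
  n16 'cb': a→17
  n17 'cba': c→18
  n18 'cbac': ·  [P6 ends]
  n19 'b': a→20
  n20 'ba': c→21
  n21 'bac': ·  [P7 ends]

Failure links (BFS by depth):
  n1('a'): parent n0 fail=0; on 'a' 0 → fail=0;  out ∅∪∅=∅
  n4('d'): parent n0 fail=0; on 'd' 0 → fail=0;  out ∅∪∅=∅
  n9('c'): parent n0 fail=0; on 'c' 0 → fail=0;  out {3}∪∅={3}
  n19('b'): parent n0 fail=0; on 'b' 0 → fail=0;  out ∅∪∅=∅
  n2('aa'): parent n1 fail=0; on 'a' 0 → fail=1;  out ∅∪∅=∅
  n5('dd'): parent n4 fail=0; on 'd' 0 → fail=4;  out ∅∪∅=∅
  n10('ca'): parent n9 fail=0; on 'a' 0 → fail=1;  out {2}∪∅={2}
  n11('cd'): parent n9 fail=0; on 'd' 0 → fail=4;  out ∅∪∅=∅
  n14('dc'): parent n4 fail=0; on 'c' 0 → fail=9;  out ∅∪{3}={3}
  n16('cb'): parent n9 fail=0; on 'b' 0 → fail=19;  out ∅∪∅=∅
  n20('ba'): parent n19 fail=0; on 'a' 0 → fail=1;  out ∅∪∅=∅
  n3('aaa'): parent n2 fail=1; on 'a' 1 → fail=2;  out {0}∪∅={0}
  n6('ddb'): parent n5 fail=4; on 'b' 4→0 → fail=19;  out ∅∪∅=∅
  n12('cdc'): parent n11 fail=4; on 'c' 4 → fail=14;  out ∅∪{3}={3}
  n15('dca'): parent n14 fail=9; on 'a' 9 → fail=10;  out {5}∪{2}={2,5}
  n17('cba'): parent n16 fail=19; on 'a' 19 → fail=20;  out ∅∪∅=∅
  n21('bac'): parent n20 fail=1; on 'c' 1→0 → fail=9;  out {7}∪{3}={3,7}
  n7('ddbc'): parent n6 fail=19; on 'c' 19→0 → fail=9;  out ∅∪{3}={3}
  n13('cdcc'): parent n12 fail=14; on 'c' 14→9→0 → fail=9;  out {4}∪{3}={3,4}
  n18('cbac'): parent n17 fail=20; on 'c' 20 → fail=21;  out {6}∪{3,7}={3,6,7}
  n8('ddbca'): parent n7 fail=9; on 'a' 9 → fail=10;  out {1}∪{2}={1,2}

Scan:
[0] read 'b'  n0⇒n19
[1] read 'b'  n19⇒n19 (via fail)
[2] read 'd'  n19⇒n4 (via fail)
[3] read 'd'  n4⇒n5
[4] read 'b'  n5⇒n6
[5] read 'c'  n6⇒n7  emit P3@[5:5]
[6] read 'a'  n7⇒n8  emit P1@[2:6],P2@[5:6]
[7] read 'c'  n8⇒n9 (via fail)  emit P3@[7:7]
[8] read 'a'  n9⇒n10  emit P2@[7:8]
[9] read 'b'  n10⇒n19 (via fail)
[10] read 'a'  n19⇒n20
[11] read 'c'  n20⇒n21  emit P3@[11:11],P7@[9:11]
[12] read 'd'  n21⇒n11 (via fail)
[13] read 'd'  n11⇒n5 (via fail)
[14] read 'b'  n5⇒n6
[15] read 'c'  n6⇒n7  emit P3@[15:15]
[16] read 'a'  n7⇒n8  emit P1@[12:16],P2@[15:16]
[17] read 'a'  n8⇒n2 (via fail)
[18] read 'a'  n2⇒n3  emit P0@[16:18]
[19] read 'a'  n3⇒n3 (via fail)  emit P0@[17:19]
[20] read 'c'  n3⇒n9 (via fail)  emit P3@[20:20]
[21] read 'd'  n9⇒n11
[22] read 'd'  n11⇒n5 (via fail)
[23] read 'a'  n5⇒n1 (via fail)
[24] read 'a'  n1⇒n2
[25] read 'c'  n2⇒n9 (via fail)  emit P3@[25:25]
[26] read 'd'  n9⇒n11
[27] read 'c'  n11⇒n12  emit P3@[27:27]
[28] read 'c'  n12⇒n13  emit P3@[28:28],P4@[25:28]
[29] read 'd'  n13⇒n11 (via fail)
[30] read 'a'  n11⇒n1 (via fail)
[31] read 'b'  n1⇒n19 (via fail)
[32] read 'a'  n19⇒n20
[33] read 'c'  n20⇒n21  emit P3@[33:33],P7@[31:33]
[34] read 'b'  n21⇒n16 (via fail)
[35] read 'b'  n16⇒n19 (via fail)
[36] read 'a'  n19⇒n20
[37] read 'c'  n20⇒n21  emit P3@[37:37],P7@[35:37]
[38] read 'a'  n21⇒n10 (via fail)  emit P2@[37:38]
[39] read 'c'  n10⇒n9 (via fail)  emit P3@[39:39]
[40] read 'b'  n9⇒n16
[41] read 'b'  n16⇒n19 (via fail)
[42] read 'd'  n19⇒n4 (via fail)
[43] read 'c'  n4⇒n14  emit P3@[43:43]
[44] read 'd'  n14⇒n11 (via fail)
[45] read 'c'  n11⇒n12  emit P3@[45:45]
[46] read 'c'  n12⇒n13  emit P3@[46:46],P4@[43:46]
[47] read 'a'  n13⇒n10 (via fail)  emit P2@[46:47]
[48] read 'c'  n10⇒n9 (via fail)  emit P3@[48:48]
[49] read 'b'  n9⇒n16
[50] read 'a'  n16⇒n17
[51] read 'c'  n17⇒n18  emit P3@[51:51],P6@[48:51],P7@[49:51]
[52] read 'c'  n18⇒n9 (via fail)  emit P3@[52:52]
[53] read 'b'  n9⇒n16
[54] read 'a'  n16⇒n17
[55] read 'c'  n17⇒n18  emit P3@[55:55],P6@[52:55],P7@[53:55]
[56] read 'd'  n18⇒n11 (via fail)
[57] read 'c'  n11⇒n12  emit P3@[57:57]
[58] read 'a'  n12⇒n15 (via fail)  emit P2@[57:58],P5@[56:58]
[59] read 'b'  n15⇒n19 (via fail)
[60] read 'a'  n19⇒n20
[61] read 'c'  n20⇒n21  emit P3@[61:61],P7@[59:61]
[62] read 'd'  n21⇒n11 (via fail)
[63] read 'c'  n11⇒n12  emit P3@[63:63]
[64] read 'a'  n12⇒n15 (via fail)  emit P2@[63:64],P5@[62:64]
[65] read 'c'  n15⇒n9 (via fail)  emit P3@[65:65]
[66] read 'c'  n9⇒n9 (via fail)  emit P3@[66:66]
[67] read 'd'  n9⇒n11
[68] read 'c'  n11⇒n12  emit P3@[68:68]
[69] read 'a'  n12⇒n15 (via fail)  emit P2@[68:69],P5@[67:69]
[70] read 'b'  n15⇒n19 (via fail)
[71] read 'a'  n19⇒n20
[72] read 'c'  n20⇒n21  emit P3@[72:72],P7@[70:72]
[73] read 'a'  n21⇒n10 (via fail)  emit P2@[72:73]
[74] read 'd'  n10⇒n4 (via fail)
[75] read 'a'  n4⇒n1 (via fail)
[76] read 'c'  n1⇒n9 (via fail)  emit P3@[76:76]
[77] read 'b'  n9⇒n16
[78] read 'a'  n16⇒n17
[79] read 'c'  n17⇒n18  emit P3@[79:79],P6@[76:79],P7@[77:79]

Result: [[5,3],[6,1],[6,2],[7,3],[8,2],[11,3],[11,7],[15,3],[16,1],[16,2],[18,0],[19,0],[20,3],[25,3],[27,3],[28,3],[28,4],[33,3],[33,7],[37,3],[37,7],[38,2],[39,3],[43,3],[45,3],[46,3],[46,4],[47,2],[48,3],[51,3],[51,6],[51,7],[52,3],[55,3],[55,6],[55,7],[57,3],[58,2],[58,5],[61,3],[61,7],[63,3],[64,2],[64,5],[65,3],[66,3],[68,3],[69,2],[69,5],[72,3],[72,7],[73,2],[76,3],[79,3],[79,6],[79,7]]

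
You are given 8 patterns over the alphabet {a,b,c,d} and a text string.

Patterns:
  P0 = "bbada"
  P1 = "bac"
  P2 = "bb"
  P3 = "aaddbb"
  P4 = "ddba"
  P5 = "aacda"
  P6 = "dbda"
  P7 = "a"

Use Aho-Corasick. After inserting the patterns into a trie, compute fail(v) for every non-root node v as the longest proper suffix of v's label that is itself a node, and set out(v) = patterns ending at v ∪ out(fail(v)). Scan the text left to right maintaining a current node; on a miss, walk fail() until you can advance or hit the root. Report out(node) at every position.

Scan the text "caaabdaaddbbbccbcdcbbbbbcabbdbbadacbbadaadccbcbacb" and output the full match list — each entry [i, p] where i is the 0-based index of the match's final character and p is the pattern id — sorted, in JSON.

Build:
Trie nodes:
  n0 'ε': a→8 b→1 d→14
  n1 'b': a→6 b→2
  n2 'bb': a→3  ←P2
  n3 'bba': d→4
  n4 'bbad': a→5
  n5 'bbada': ·  ←P0
  n6 'ba': c→7
  n7 'bac': ·  ←P1
  n8 'a': a→9  ←P7
  n9 'aa': c→18 d→10
  n10 'aad': d→11
  n11 'aadd': b→12
  n12 'aaddb': b→13
  n13 'aaddbb': ·  ←P3
  n14 'd': b→21 d→15
  n15 'dd': b→16
  n16 'ddb': a→17
  n17 'ddba': ·  ←P4
  n18 'aac': d→19
  n19 'aacd': a→20
  n20 'aacda': ·  ←P5
  n21 'db': d→22
  n22 'dbd': a→23
  n23 'dbda': ·  ←P6

Failure links (BFS by depth):
  fail(1) 'b': from fail(0)=0 chase 'b': 0 ⇒ 0;  out=∅∪out(0)=∅
  fail(8) 'a': from fail(0)=0 chase 'a': 0 ⇒ 0;  out={7}∪out(0)={7}
  fail(14) 'd': from fail(0)=0 chase 'd': 0 ⇒ 0;  out=∅∪out(0)=∅
  fail(2) 'bb': from fail(1)=0 chase 'b': 0 ⇒ 1;  out={2}∪out(1)={2}
  fail(6) 'ba': from fail(1)=0 chase 'a': 0 ⇒ 8;  out=∅∪out(8)={7}
  fail(9) 'aa': from fail(8)=0 chase 'a': 0 ⇒ 8;  out=∅∪out(8)={7}
  fail(15) 'dd': from fail(14)=0 chase 'd': 0 ⇒ 14;  out=∅∪out(14)=∅
  fail(21) 'db': from fail(14)=0 chase 'b': 0 ⇒ 1;  out=∅∪out(1)=∅
  fail(3) 'bba': from fail(2)=1 chase 'a': 1 ⇒ 6;  out=∅∪out(6)={7}
  fail(7) 'bac': from fail(6)=8 chase 'c': 8→0 ⇒ 0;  out={1}∪out(0)={1}
  fail(10) 'aad': from fail(9)=8 chase 'd': 8→0 ⇒ 14;  out=∅∪out(14)=∅
  fail(16) 'ddb': from fail(15)=14 chase 'b': 14 ⇒ 21;  out=∅∪out(21)=∅
  fail(18) 'aac': from fail(9)=8 chase 'c': 8→0 ⇒ 0;  out=∅∪out(0)=∅
  fail(22) 'dbd': from fail(21)=1 chase 'd': 1→0 ⇒ 14;  out=∅∪out(14)=∅
  fail(4) 'bbad': from fail(3)=6 chase 'd': 6→8→0 ⇒ 14;  out=∅∪out(14)=∅
  fail(11) 'aadd': from fail(10)=14 chase 'd': 14 ⇒ 15;  out=∅∪out(15)=∅
  fail(17) 'ddba': from fail(16)=21 chase 'a': 21→1 ⇒ 6;  out={4}∪out(6)={4,7}
  fail(19) 'aacd': from fail(18)=0 chase 'd': 0 ⇒ 14;  out=∅∪out(14)=∅
  fail(23) 'dbda': from fail(22)=14 chase 'a': 14→0 ⇒ 8;  out={6}∪out(8)={6,7}
  fail(5) 'bbada': from fail(4)=14 chase 'a': 14→0 ⇒ 8;  out={0}∪out(8)={0,7}
  fail(12) 'aaddb': from fail(11)=15 chase 'b': 15 ⇒ 16;  out=∅∪out(16)=∅
  fail(20) 'aacda': from fail(19)=14 chase 'a': 14→0 ⇒ 8;  out={5}∪out(8)={5,7}
  fail(13) 'aaddbb': from fail(12)=16 chase 'b': 16→21→1 ⇒ 2;  out={3}∪out(2)={2,3}

Text stream:
i=0 'c': node 0→0
i=1 'a': node 0→8  → match P7@[1:1]
i=2 'a': node 8→9  → match P7@[2:2]
i=3 'a': node 9→9 (via fail)  → match P7@[3:3]
i=4 'b': node 9→1 (via fail)
i=5 'd': node 1→14 (via fail)
i=6 'a': node 14→8 (via fail)  → match P7@[6:6]
i=7 'a': node 8→9  → match P7@[7:7]
i=8 'd': node 9→10
i=9 'd': node 10→11
i=10 'b': node 11→12
i=11 'b': node 12→13  → match P2@[10:11],P3@[6:11]
i=12 'b': node 13→2 (via fail)  → match P2@[11:12]
i=13 'c': node 2→0 (via fail)
i=14 'c': node 0→0
i=15 'b': node 0→1
i=16 'c': node 1→0 (via fail)
i=17 'd': node 0→14
i=18 'c': node 14→0 (via fail)
i=19 'b': node 0→1
i=20 'b': node 1→2  → match P2@[19:20]
i=21 'b': node 2→2 (via fail)  → match P2@[20:21]
i=22 'b': node 2→2 (via fail)  → match P2@[21:22]
i=23 'b': node 2→2 (via fail)  → match P2@[22:23]
i=24 'c': node 2→0 (via fail)
i=25 'a': node 0→8  → match P7@[25:25]
i=26 'b': node 8→1 (via fail)
i=27 'b': node 1→2  → match P2@[26:27]
i=28 'd': node 2→14 (via fail)
i=29 'b': node 14→21
i=30 'b': node 21→2 (via fail)  → match P2@[29:30]
i=31 'a': node 2→3  → match P7@[31:31]
i=32 'd': node 3→4
i=33 'a': node 4→5  → match P0@[29:33],P7@[33:33]
i=34 'c': node 5→0 (via fail)
i=35 'b': node 0→1
i=36 'b': node 1→2  → match P2@[35:36]
i=37 'a': node 2→3  → match P7@[37:37]
i=38 'd': node 3→4
i=39 'a': node 4→5  → match P0@[35:39],P7@[39:39]
i=40 'a': node 5→9 (via fail)  → match P7@[40:40]
i=41 'd': node 9→10
i=42 'c': node 10→0 (via fail)
i=43 'c': node 0→0
i=44 'b': node 0→1
i=45 'c': node 1→0 (via fail)
i=46 'b': node 0→1
i=47 'a': node 1→6  → match P7@[47:47]
i=48 'c': node 6→7  → match P1@[46:48]
i=49 'b': node 7→1 (via fail)

Result: [[1,7],[2,7],[3,7],[6,7],[7,7],[11,2],[11,3],[12,2],[20,2],[21,2],[22,2],[23,2],[25,7],[27,2],[30,2],[31,7],[33,0],[33,7],[36,2],[37,7],[39,0],[39,7],[40,7],[47,7],[48,1]]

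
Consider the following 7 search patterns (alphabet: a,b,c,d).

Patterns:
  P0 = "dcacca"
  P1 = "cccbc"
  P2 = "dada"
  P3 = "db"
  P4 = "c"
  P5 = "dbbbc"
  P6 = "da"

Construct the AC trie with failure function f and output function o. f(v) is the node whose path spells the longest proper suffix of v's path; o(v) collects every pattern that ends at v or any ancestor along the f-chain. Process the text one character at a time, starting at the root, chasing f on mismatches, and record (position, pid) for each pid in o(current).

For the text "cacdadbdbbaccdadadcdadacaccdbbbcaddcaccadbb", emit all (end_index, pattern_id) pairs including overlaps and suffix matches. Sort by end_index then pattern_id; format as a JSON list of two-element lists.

Construct AC machine:
Trie nodes:
  0='ε' goto c→7 d→1
  1='d' goto a→12 b→15 c→2
  2='dc' goto a→3
  3='dca' goto c→4
  4='dcac' goto c→5
  5='dcacc' goto a→6
  6='dcacca' goto ·  ←P0
  7='c' goto c→8  ←P4
  8='cc' goto c→9
  9='ccc' goto b→10
  10='cccb' goto c→11
  11='cccbc' goto ·  ←P1
  12='da' goto d→13  ←P6
  13='dad' goto a→14
  14='dada' goto ·  ←P2
  15='db' goto b→16  ←P3
  16='dbb' goto b→17
  17='dbbb' goto c→18
  18='dbbbc' goto ·  ←P5

BFS fail/out derivation:
  fail(1) 'd': from fail(0)=0 chase 'd': 0 ⇒ 0;  out=∅∪out(0)=∅
  fail(7) 'c': from fail(0)=0 chase 'c': 0 ⇒ 0;  out={4}∪out(0)={4}
  fail(2) 'dc': from fail(1)=0 chase 'c': 0 ⇒ 7;  out=∅∪out(7)={4}
  fail(8) 'cc': from fail(7)=0 chase 'c': 0 ⇒ 7;  out=∅∪out(7)={4}
  fail(12) 'da': from fail(1)=0 chase 'a': 0 ⇒ 0;  out={6}∪out(0)={6}
  fail(15) 'db': from fail(1)=0 chase 'b': 0 ⇒ 0;  out={3}∪out(0)={3}
  fail(3) 'dca': from fail(2)=7 chase 'a': 7→0 ⇒ 0;  out=∅∪out(0)=∅
  fail(9) 'ccc': from fail(8)=7 chase 'c': 7 ⇒ 8;  out=∅∪out(8)={4}
  fail(13) 'dad': from fail(12)=0 chase 'd': 0 ⇒ 1;  out=∅∪out(1)=∅
  fail(16) 'dbb': from fail(15)=0 chase 'b': 0 ⇒ 0;  out=∅∪out(0)=∅
  fail(4) 'dcac': from fail(3)=0 chase 'c': 0 ⇒ 7;  out=∅∪out(7)={4}
  fail(10) 'cccb': from fail(9)=8 chase 'b': 8→7→0 ⇒ 0;  out=∅∪out(0)=∅
  fail(14) 'dada': from fail(13)=1 chase 'a': 1 ⇒ 12;  out={2}∪out(12)={2,6}
  fail(17) 'dbbb': from fail(16)=0 chase 'b': 0 ⇒ 0;  out=∅∪out(0)=∅
  fail(5) 'dcacc': from fail(4)=7 chase 'c': 7 ⇒ 8;  out=∅∪out(8)={4}
  fail(11) 'cccbc': from fail(10)=0 chase 'c': 0 ⇒ 7;  out={1}∪out(7)={1,4}
  fail(18) 'dbbbc': from fail(17)=0 chase 'c': 0 ⇒ 7;  out={5}∪out(7)={4,5}
  fail(6) 'dcacca': from fail(5)=8 chase 'a': 8→7→0 ⇒ 0;  out={0}∪out(0)={0}

Scan:
pos 0 'c': at 7  emit P4@[0:0]
pos 1 'a': at 0 ·f
pos 2 'c': at 7  emit P4@[2:2]
pos 3 'd': at 1 ·f
pos 4 'a': at 12  emit P6@[3:4]
pos 5 'd': at 13
pos 6 'b': at 15 ·f  emit P3@[5:6]
pos 7 'd': at 1 ·f
pos 8 'b': at 15  emit P3@[7:8]
pos 9 'b': at 16
pos 10 'a': at 0 ·f
pos 11 'c': at 7  emit P4@[11:11]
pos 12 'c': at 8  emit P4@[12:12]
pos 13 'd': at 1 ·f
pos 14 'a': at 12  emit P6@[13:14]
pos 15 'd': at 13
pos 16 'a': at 14  emit P2@[13:16],P6@[15:16]
pos 17 'd': at 13 ·f
pos 18 'c': at 2 ·f  emit P4@[18:18]
pos 19 'd': at 1 ·f
pos 20 'a': at 12  emit P6@[19:20]
pos 21 'd': at 13
pos 22 'a': at 14  emit P2@[19:22],P6@[21:22]
pos 23 'c': at 7 ·f  emit P4@[23:23]
pos 24 'a': at 0 ·f
pos 25 'c': at 7  emit P4@[25:25]
pos 26 'c': at 8  emit P4@[26:26]
pos 27 'd': at 1 ·f
pos 28 'b': at 15  emit P3@[27:28]
pos 29 'b': at 16
pos 30 'b': at 17
pos 31 'c': at 18  emit P4@[31:31],P5@[27:31]
pos 32 'a': at 0 ·f
pos 33 'd': at 1
pos 34 'd': at 1 ·f
pos 35 'c': at 2  emit P4@[35:35]
pos 36 'a': at 3
pos 37 'c': at 4  emit P4@[37:37]
pos 38 'c': at 5  emit P4@[38:38]
pos 39 'a': at 6  emit P0@[34:39]
pos 40 'd': at 1 ·f
pos 41 'b': at 15  emit P3@[40:41]
pos 42 'b': at 16

Matches: [[0,4],[2,4],[4,6],[6,3],[8,3],[11,4],[12,4],[14,6],[16,2],[16,6],[18,4],[20,6],[22,2],[22,6],[23,4],[25,4],[26,4],[28,3],[31,4],[31,5],[35,4],[37,4],[38,4],[39,0],[41,3]]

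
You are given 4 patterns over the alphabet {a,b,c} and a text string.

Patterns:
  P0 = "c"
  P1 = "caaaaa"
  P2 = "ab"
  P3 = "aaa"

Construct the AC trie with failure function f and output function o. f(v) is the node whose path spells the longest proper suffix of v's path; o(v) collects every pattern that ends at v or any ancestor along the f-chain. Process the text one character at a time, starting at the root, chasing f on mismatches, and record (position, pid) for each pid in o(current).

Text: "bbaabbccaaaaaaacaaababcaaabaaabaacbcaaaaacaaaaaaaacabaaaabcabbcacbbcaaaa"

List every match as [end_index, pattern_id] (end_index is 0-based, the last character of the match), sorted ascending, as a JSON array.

Build automaton:
Trie nodes:
  n0 'ε': a→7 c→1
  n1 'c': a→2  ←P0
  n2 'ca': a→3
  n3 'caa': a→4
  n4 'caaa': a→5
  n5 'caaaa': a→6
  n6 'caaaaa': ·  ←P1
  n7 'a': a→9 b→8
  n8 'ab': ·  ←P2
  n9 'aa': a→10
  n10 'aaa': ·  ←P3

BFS fail/out derivation:
  n1('c'): parent n0 fail=0; on 'c' 0 → fail=0;  out {0}∪∅={0}
  n7('a'): parent n0 fail=0; on 'a' 0 → fail=0;  out ∅∪∅=∅
  n2('ca'): parent n1 fail=0; on 'a' 0 → fail=7;  out ∅∪∅=∅
  n8('ab'): parent n7 fail=0; on 'b' 0 → fail=0;  out {2}∪∅={2}
  n9('aa'): parent n7 fail=0; on 'a' 0 → fail=7;  out ∅∪∅=∅
  n3('caa'): parent n2 fail=7; on 'a' 7 → fail=9;  out ∅∪∅=∅
  n10('aaa'): parent n9 fail=7; on 'a' 7 → fail=9;  out {3}∪∅={3}
  n4('caaa'): parent n3 fail=9; on 'a' 9 → fail=10;  out ∅∪{3}={3}
  n5('caaaa'): parent n4 fail=10; on 'a' 10→9 → fail=10;  out ∅∪{3}={3}
  n6('caaaaa'): parent n5 fail=10; on 'a' 10→9 → fail=10;  out {1}∪{3}={1,3}

Run:
pos 0 'b': at 0
pos 1 'b': at 0
pos 2 'a': at 7
pos 3 'a': at 9
pos 4 'b': at 8 ·f  ** P2@[3:4]
pos 5 'b': at 0 ·f
pos 6 'c': at 1  ** P0@[6:6]
pos 7 'c': at 1 ·f  ** P0@[7:7]
pos 8 'a': at 2
pos 9 'a': at 3
pos 10 'a': at 4  ** P3@[8:10]
pos 11 'a': at 5  ** P3@[9:11]
pos 12 'a': at 6  ** P1@[7:12],P3@[10:12]
pos 13 'a': at 10 ·f  ** P3@[11:13]
pos 14 'a': at 10 ·f  ** P3@[12:14]
pos 15 'c': at 1 ·f  ** P0@[15:15]
pos 16 'a': at 2
pos 17 'a': at 3
pos 18 'a': at 4  ** P3@[16:18]
pos 19 'b': at 8 ·f  ** P2@[18:19]
pos 20 'a': at 7 ·f
pos 21 'b': at 8  ** P2@[20:21]
pos 22 'c': at 1 ·f  ** P0@[22:22]
pos 23 'a': at 2
pos 24 'a': at 3
pos 25 'a': at 4  ** P3@[23:25]
pos 26 'b': at 8 ·f  ** P2@[25:26]
pos 27 'a': at 7 ·f
pos 28 'a': at 9
pos 29 'a': at 10  ** P3@[27:29]
pos 30 'b': at 8 ·f  ** P2@[29:30]
pos 31 'a': at 7 ·f
pos 32 'a': at 9
pos 33 'c': at 1 ·f  ** P0@[33:33]
pos 34 'b': at 0 ·f
pos 35 'c': at 1  ** P0@[35:35]
pos 36 'a': at 2
pos 37 'a': at 3
pos 38 'a': at 4  ** P3@[36:38]
pos 39 'a': at 5  ** P3@[37:39]
pos 40 'a': at 6  ** P1@[35:40],P3@[38:40]
pos 41 'c': at 1 ·f  ** P0@[41:41]
pos 42 'a': at 2
pos 43 'a': at 3
pos 44 'a': at 4  ** P3@[42:44]
pos 45 'a': at 5  ** P3@[43:45]
pos 46 'a': at 6  ** P1@[41:46],P3@[44:46]
pos 47 'a': at 10 ·f  ** P3@[45:47]
pos 48 'a': at 10 ·f  ** P3@[46:48]
pos 49 'a': at 10 ·f  ** P3@[47:49]
pos 50 'c': at 1 ·f  ** P0@[50:50]
pos 51 'a': at 2
pos 52 'b': at 8 ·f  ** P2@[51:52]
pos 53 'a': at 7 ·f
pos 54 'a': at 9
pos 55 'a': at 10  ** P3@[53:55]
pos 56 'a': at 10 ·f  ** P3@[54:56]
pos 57 'b': at 8 ·f  ** P2@[56:57]
pos 58 'c': at 1 ·f  ** P0@[58:58]
pos 59 'a': at 2
pos 60 'b': at 8 ·f  ** P2@[59:60]
pos 61 'b': at 0 ·f
pos 62 'c': at 1  ** P0@[62:62]
pos 63 'a': at 2
pos 64 'c': at 1 ·f  ** P0@[64:64]
pos 65 'b': at 0 ·f
pos 66 'b': at 0
pos 67 'c': at 1  ** P0@[67:67]
pos 68 'a': at 2
pos 69 'a': at 3
pos 70 'a': at 4  ** P3@[68:70]
pos 71 'a': at 5  ** P3@[69:71]

Matches: [[4,2],[6,0],[7,0],[10,3],[11,3],[12,1],[12,3],[13,3],[14,3],[15,0],[18,3],[19,2],[21,2],[22,0],[25,3],[26,2],[29,3],[30,2],[33,0],[35,0],[38,3],[39,3],[40,1],[40,3],[41,0],[44,3],[45,3],[46,1],[46,3],[47,3],[48,3],[49,3],[50,0],[52,2],[55,3],[56,3],[57,2],[58,0],[60,2],[62,0],[64,0],[67,0],[70,3],[71,3]]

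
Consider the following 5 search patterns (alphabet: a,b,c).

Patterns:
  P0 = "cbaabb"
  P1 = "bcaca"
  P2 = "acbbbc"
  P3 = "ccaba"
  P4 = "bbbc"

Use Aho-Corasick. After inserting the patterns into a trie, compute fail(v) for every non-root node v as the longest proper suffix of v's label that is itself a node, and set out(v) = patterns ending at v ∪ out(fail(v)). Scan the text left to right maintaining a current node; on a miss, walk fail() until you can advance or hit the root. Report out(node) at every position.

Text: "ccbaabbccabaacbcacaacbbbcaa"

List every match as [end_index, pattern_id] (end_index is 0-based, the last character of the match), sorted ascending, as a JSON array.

Build:
Trie nodes:
  n0 'ε': a→12 b→7 c→1
  n1 'c': b→2 c→18
  n2 'cb': a→3
  n3 'cba': a→4
  n4 'cbaa': b→5
  n5 'cbaab': b→6
  n6 'cbaabb': ·  ←P0
  n7 'b': b→22 c→8
  n8 'bc': a→9
  n9 'bca': c→10
  n10 'bcac': a→11
  n11 'bcaca': ·  ←P1
  n12 'a': c→13
  n13 'ac': b→14
  n14 'acb': b→15
  n15 'acbb': b→16
  n16 'acbbb': c→17
  n17 'acbbbc': ·  ←P2
  n18 'cc': a→19
  n19 'cca': b→20
  n20 'ccab': a→21
  n21 'ccaba': ·  ←P3
  n22 'bb': b→23
  n23 'bbb': c→24
  n24 'bbbc': ·  ←P4

Failure links (BFS by depth):
  n1('c'): parent n0 fail=0; on 'c' 0 → fail=0;  out ∅∪∅=∅
  n7('b'): parent n0 fail=0; on 'b' 0 → fail=0;  out ∅∪∅=∅
  n12('a'): parent n0 fail=0; on 'a' 0 → fail=0;  out ∅∪∅=∅
  n2('cb'): parent n1 fail=0; on 'b' 0 → fail=7;  out ∅∪∅=∅
  n8('bc'): parent n7 fail=0; on 'c' 0 → fail=1;  out ∅∪∅=∅
  n13('ac'): parent n12 fail=0; on 'c' 0 → fail=1;  out ∅∪∅=∅
  n18('cc'): parent n1 fail=0; on 'c' 0 → fail=1;  out ∅∪∅=∅
  n22('bb'): parent n7 fail=0; on 'b' 0 → fail=7;  out ∅∪∅=∅
  n3('cba'): parent n2 fail=7; on 'a' 7→0 → fail=12;  out ∅∪∅=∅
  n9('bca'): parent n8 fail=1; on 'a' 1→0 → fail=12;  out ∅∪∅=∅
  n14('acb'): parent n13 fail=1; on 'b' 1 → fail=2;  out ∅∪∅=∅
  n19('cca'): parent n18 fail=1; on 'a' 1→0 → fail=12;  out ∅∪∅=∅
  n23('bbb'): parent n22 fail=7; on 'b' 7 → fail=22;  out ∅∪∅=∅
  n4('cbaa'): parent n3 fail=12; on 'a' 12→0 → fail=12;  out ∅∪∅=∅
  n10('bcac'): parent n9 fail=12; on 'c' 12 → fail=13;  out ∅∪∅=∅
  n15('acbb'): parent n14 fail=2; on 'b' 2→7 → fail=22;  out ∅∪∅=∅
  n20('ccab'): parent n19 fail=12; on 'b' 12→0 → fail=7;  out ∅∪∅=∅
  n24('bbbc'): parent n23 fail=22; on 'c' 22→7 → fail=8;  out {4}∪∅={4}
  n5('cbaab'): parent n4 fail=12; on 'b' 12→0 → fail=7;  out ∅∪∅=∅
  n11('bcaca'): parent n10 fail=13; on 'a' 13→1→0 → fail=12;  out {1}∪∅={1}
  n16('acbbb'): parent n15 fail=22; on 'b' 22 → fail=23;  out ∅∪∅=∅
  n21('ccaba'): parent n20 fail=7; on 'a' 7→0 → fail=12;  out {3}∪∅={3}
  n6('cbaabb'): parent n5 fail=7; on 'b' 7 → fail=22;  out {0}∪∅={0}
  n17('acbbbc'): parent n16 fail=23; on 'c' 23 → fail=24;  out {2}∪{4}={2,4}

Text stream:
i=0 'c': node 0→1
i=1 'c': node 1→18
i=2 'b': node 18→2 ·f
i=3 'a': node 2→3
i=4 'a': node 3→4
i=5 'b': node 4→5
i=6 'b': node 5→6  emit P0@[1:6]
i=7 'c': node 6→8 ·f
i=8 'c': node 8→18 ·f
i=9 'a': node 18→19
i=10 'b': node 19→20
i=11 'a': node 20→21  emit P3@[7:11]
i=12 'a': node 21→12 ·f
i=13 'c': node 12→13
i=14 'b': node 13→14
i=15 'c': node 14→8 ·f
i=16 'a': node 8→9
i=17 'c': node 9→10
i=18 'a': node 10→11  emit P1@[14:18]
i=19 'a': node 11→12 ·f
i=20 'c': node 12→13
i=21 'b': node 13→14
i=22 'b': node 14→15
i=23 'b': node 15→16
i=24 'c': node 16→17  emit P2@[19:24],P4@[21:24]
i=25 'a': node 17→9 ·f
i=26 'a': node 9→12 ·f

Matches: [[6,0],[11,3],[18,1],[24,2],[24,4]]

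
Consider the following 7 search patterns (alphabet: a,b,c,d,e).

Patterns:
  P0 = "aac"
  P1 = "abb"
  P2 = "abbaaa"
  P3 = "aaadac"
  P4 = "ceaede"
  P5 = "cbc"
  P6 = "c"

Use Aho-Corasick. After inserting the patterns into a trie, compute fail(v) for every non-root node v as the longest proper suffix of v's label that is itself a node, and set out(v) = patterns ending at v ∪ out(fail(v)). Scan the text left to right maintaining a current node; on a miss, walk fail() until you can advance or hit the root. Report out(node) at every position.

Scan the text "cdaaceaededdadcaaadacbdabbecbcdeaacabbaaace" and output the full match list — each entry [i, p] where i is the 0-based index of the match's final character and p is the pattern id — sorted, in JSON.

Build:
Trie (insert patterns):
  0='ε' goto a→1 c→13
  1='a' goto a→2 b→4
  2='aa' goto a→9 c→3
  3='aac' goto ·  [P0 ends]
  4='ab' goto b→5
  5='abb' goto a→6  [P1 ends]
  6='abba' goto a→7
  7='abbaa' goto a→8
  8='abbaaa' goto ·  [P2 ends]
  9='aaa' goto d→10
  10='aaad' goto a→11
  11='aaada' goto c→12
  12='aaadac' goto ·  [P3 ends]
  13='c' goto b→19 e→14  [P6 ends]
  14='ce' goto a→15
  15='cea' goto e→16
  16='ceae' goto d→17
  17='ceaed' goto e→18
  18='ceaede' goto ·  [P4 ends]
  19='cb' goto c→20
  20='cbc' goto ·  [P5 ends]

Failure links (BFS by depth):
  fail(1) 'a': from fail(0)=0 chase 'a': 0 ⇒ 0;  out=∅∪out(0)=∅
  fail(13) 'c': from fail(0)=0 chase 'c': 0 ⇒ 0;  out={6}∪out(0)={6}
  fail(2) 'aa': from fail(1)=0 chase 'a': 0 ⇒ 1;  out=∅∪out(1)=∅
  fail(4) 'ab': from fail(1)=0 chase 'b': 0 ⇒ 0;  out=∅∪out(0)=∅
  fail(14) 'ce': from fail(13)=0 chase 'e': 0 ⇒ 0;  out=∅∪out(0)=∅
  fail(19) 'cb': from fail(13)=0 chase 'b': 0 ⇒ 0;  out=∅∪out(0)=∅
  fail(3) 'aac': from fail(2)=1 chase 'c': 1→0 ⇒ 13;  out={0}∪out(13)={0,6}
  fail(5) 'abb': from fail(4)=0 chase 'b': 0 ⇒ 0;  out={1}∪out(0)={1}
  fail(9) 'aaa': from fail(2)=1 chase 'a': 1 ⇒ 2;  out=∅∪out(2)=∅
  fail(15) 'cea': from fail(14)=0 chase 'a': 0 ⇒ 1;  out=∅∪out(1)=∅
  fail(20) 'cbc': from fail(19)=0 chase 'c': 0 ⇒ 13;  out={5}∪out(13)={5,6}
  fail(6) 'abba': from fail(5)=0 chase 'a': 0 ⇒ 1;  out=∅∪out(1)=∅
  fail(10) 'aaad': from fail(9)=2 chase 'd': 2→1→0 ⇒ 0;  out=∅∪out(0)=∅
  fail(16) 'ceae': from fail(15)=1 chase 'e': 1→0 ⇒ 0;  out=∅∪out(0)=∅
  fail(7) 'abbaa': from fail(6)=1 chase 'a': 1 ⇒ 2;  out=∅∪out(2)=∅
  fail(11) 'aaada': from fail(10)=0 chase 'a': 0 ⇒ 1;  out=∅∪out(1)=∅
  fail(17) 'ceaed': from fail(16)=0 chase 'd': 0 ⇒ 0;  out=∅∪out(0)=∅
  fail(8) 'abbaaa': from fail(7)=2 chase 'a': 2 ⇒ 9;  out={2}∪out(9)={2}
  fail(12) 'aaadac': from fail(11)=1 chase 'c': 1→0 ⇒ 13;  out={3}∪out(13)={3,6}
  fail(18) 'ceaede': from fail(17)=0 chase 'e': 0 ⇒ 0;  out={4}∪out(0)={4}

Run:
[0] read 'c'  n0⇒n13  → match P6@[0:0]
[1] read 'd'  n13⇒n0 (via fail)
[2] read 'a'  n0⇒n1
[3] read 'a'  n1⇒n2
[4] read 'c'  n2⇒n3  → match P0@[2:4],P6@[4:4]
[5] read 'e'  n3⇒n14 (via fail)
[6] read 'a'  n14⇒n15
[7] read 'e'  n15⇒n16
[8] read 'd'  n16⇒n17
[9] read 'e'  n17⇒n18  → match P4@[4:9]
[10] read 'd'  n18⇒n0 (via fail)
[11] read 'd'  n0⇒n0
[12] read 'a'  n0⇒n1
[13] read 'd'  n1⇒n0 (via fail)
[14] read 'c'  n0⇒n13  → match P6@[14:14]
[15] read 'a'  n13⇒n1 (via fail)
[16] read 'a'  n1⇒n2
[17] read 'a'  n2⇒n9
[18] read 'd'  n9⇒n10
[19] read 'a'  n10⇒n11
[20] read 'c'  n11⇒n12  → match P3@[15:20],P6@[20:20]
[21] read 'b'  n12⇒n19 (via fail)
[22] read 'd'  n19⇒n0 (via fail)
[23] read 'a'  n0⇒n1
[24] read 'b'  n1⇒n4
[25] read 'b'  n4⇒n5  → match P1@[23:25]
[26] read 'e'  n5⇒n0 (via fail)
[27] read 'c'  n0⇒n13  → match P6@[27:27]
[28] read 'b'  n13⇒n19
[29] read 'c'  n19⇒n20  → match P5@[27:29],P6@[29:29]
[30] read 'd'  n20⇒n0 (via fail)
[31] read 'e'  n0⇒n0
[32] read 'a'  n0⇒n1
[33] read 'a'  n1⇒n2
[34] read 'c'  n2⇒n3  → match P0@[32:34],P6@[34:34]
[35] read 'a'  n3⇒n1 (via fail)
[36] read 'b'  n1⇒n4
[37] read 'b'  n4⇒n5  → match P1@[35:37]
[38] read 'a'  n5⇒n6
[39] read 'a'  n6⇒n7
[40] read 'a'  n7⇒n8  → match P2@[35:40]
[41] read 'c'  n8⇒n3 (via fail)  → match P0@[39:41],P6@[41:41]
[42] read 'e'  n3⇒n14 (via fail)

Matches: [[0,6],[4,0],[4,6],[9,4],[14,6],[20,3],[20,6],[25,1],[27,6],[29,5],[29,6],[34,0],[34,6],[37,1],[40,2],[41,0],[41,6]]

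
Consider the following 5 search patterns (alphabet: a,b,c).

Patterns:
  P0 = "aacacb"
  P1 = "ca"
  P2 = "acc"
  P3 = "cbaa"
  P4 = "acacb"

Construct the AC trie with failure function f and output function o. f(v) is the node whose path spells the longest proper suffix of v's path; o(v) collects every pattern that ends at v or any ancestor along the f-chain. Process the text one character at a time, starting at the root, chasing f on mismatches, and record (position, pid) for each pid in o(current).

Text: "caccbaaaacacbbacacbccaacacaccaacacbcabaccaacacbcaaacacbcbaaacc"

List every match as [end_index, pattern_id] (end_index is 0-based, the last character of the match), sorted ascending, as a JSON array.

Construct AC machine:
Trie (insert patterns):
  0='ε' goto a→1 c→7
  1='a' goto a→2 c→9
  2='aa' goto c→3
  3='aac' goto a→4
  4='aaca' goto c→5
  5='aacac' goto b→6
  6='aacacb' goto ·  [P0 ends]
  7='c' goto a→8 b→11
  8='ca' goto ·  [P1 ends]
  9='ac' goto a→14 c→10
  10='acc' goto ·  [P2 ends]
  11='cb' goto a→12
  12='cba' goto a→13
  13='cbaa' goto ·  [P3 ends]
  14='aca' goto c→15
  15='acac' goto b→16
  16='acacb' goto ·  [P4 ends]

BFS fail/out derivation:
  n1('a'): parent n0 fail=0; on 'a' 0 → fail=0;  out ∅∪∅=∅
  n7('c'): parent n0 fail=0; on 'c' 0 → fail=0;  out ∅∪∅=∅
  n2('aa'): parent n1 fail=0; on 'a' 0 → fail=1;  out ∅∪∅=∅
  n8('ca'): parent n7 fail=0; on 'a' 0 → fail=1;  out {1}∪∅={1}
  n9('ac'): parent n1 fail=0; on 'c' 0 → fail=7;  out ∅∪∅=∅
  n11('cb'): parent n7 fail=0; on 'b' 0 → fail=0;  out ∅∪∅=∅
  n3('aac'): parent n2 fail=1; on 'c' 1 → fail=9;  out ∅∪∅=∅
  n10('acc'): parent n9 fail=7; on 'c' 7→0 → fail=7;  out {2}∪∅={2}
  n12('cba'): parent n11 fail=0; on 'a' 0 → fail=1;  out ∅∪∅=∅
  n14('aca'): parent n9 fail=7; on 'a' 7 → fail=8;  out ∅∪{1}={1}
  n4('aaca'): parent n3 fail=9; on 'a' 9 → fail=14;  out ∅∪{1}={1}
  n13('cbaa'): parent n12 fail=1; on 'a' 1 → fail=2;  out {3}∪∅={3}
  n15('acac'): parent n14 fail=8; on 'c' 8→1 → fail=9;  out ∅∪∅=∅
  n5('aacac'): parent n4 fail=14; on 'c' 14 → fail=15;  out ∅∪∅=∅
  n16('acacb'): parent n15 fail=9; on 'b' 9→7 → fail=11;  out {4}∪∅={4}
  n6('aacacb'): parent n5 fail=15; on 'b' 15 → fail=16;  out {0}∪{4}={0,4}

Text stream:
pos 0 'c': at 7
pos 1 'a': at 8  → match P1@[0:1]
pos 2 'c': at 9 (via fail)
pos 3 'c': at 10  → match P2@[1:3]
pos 4 'b': at 11 (via fail)
pos 5 'a': at 12
pos 6 'a': at 13  → match P3@[3:6]
pos 7 'a': at 2 (via fail)
pos 8 'a': at 2 (via fail)
pos 9 'c': at 3
pos 10 'a': at 4  → match P1@[9:10]
pos 11 'c': at 5
pos 12 'b': at 6  → match P0@[7:12],P4@[8:12]
pos 13 'b': at 0 (via fail)
pos 14 'a': at 1
pos 15 'c': at 9
pos 16 'a': at 14  → match P1@[15:16]
pos 17 'c': at 15
pos 18 'b': at 16  → match P4@[14:18]
pos 19 'c': at 7 (via fail)
pos 20 'c': at 7 (via fail)
pos 21 'a': at 8  → match P1@[20:21]
pos 22 'a': at 2 (via fail)
pos 23 'c': at 3
pos 24 'a': at 4  → match P1@[23:24]
pos 25 'c': at 5
pos 26 'a': at 14 (via fail)  → match P1@[25:26]
pos 27 'c': at 15
pos 28 'c': at 10 (via fail)  → match P2@[26:28]
pos 29 'a': at 8 (via fail)  → match P1@[28:29]
pos 30 'a': at 2 (via fail)
pos 31 'c': at 3
pos 32 'a': at 4  → match P1@[31:32]
pos 33 'c': at 5
pos 34 'b': at 6  → match P0@[29:34],P4@[30:34]
pos 35 'c': at 7 (via fail)
pos 36 'a': at 8  → match P1@[35:36]
pos 37 'b': at 0 (via fail)
pos 38 'a': at 1
pos 39 'c': at 9
pos 40 'c': at 10  → match P2@[38:40]
pos 41 'a': at 8 (via fail)  → match P1@[40:41]
pos 42 'a': at 2 (via fail)
pos 43 'c': at 3
pos 44 'a': at 4  → match P1@[43:44]
pos 45 'c': at 5
pos 46 'b': at 6  → match P0@[41:46],P4@[42:46]
pos 47 'c': at 7 (via fail)
pos 48 'a': at 8  → match P1@[47:48]
pos 49 'a': at 2 (via fail)
pos 50 'a': at 2 (via fail)
pos 51 'c': at 3
pos 52 'a': at 4  → match P1@[51:52]
pos 53 'c': at 5
pos 54 'b': at 6  → match P0@[49:54],P4@[50:54]
pos 55 'c': at 7 (via fail)
pos 56 'b': at 11
pos 57 'a': at 12
pos 58 'a': at 13  → match P3@[55:58]
pos 59 'a': at 2 (via fail)
pos 60 'c': at 3
pos 61 'c': at 10 (via fail)  → match P2@[59:61]

All matches (sorted): [[1,1],[3,2],[6,3],[10,1],[12,0],[12,4],[16,1],[18,4],[21,1],[24,1],[26,1],[28,2],[29,1],[32,1],[34,0],[34,4],[36,1],[40,2],[41,1],[44,1],[46,0],[46,4],[48,1],[52,1],[54,0],[54,4],[58,3],[61,2]]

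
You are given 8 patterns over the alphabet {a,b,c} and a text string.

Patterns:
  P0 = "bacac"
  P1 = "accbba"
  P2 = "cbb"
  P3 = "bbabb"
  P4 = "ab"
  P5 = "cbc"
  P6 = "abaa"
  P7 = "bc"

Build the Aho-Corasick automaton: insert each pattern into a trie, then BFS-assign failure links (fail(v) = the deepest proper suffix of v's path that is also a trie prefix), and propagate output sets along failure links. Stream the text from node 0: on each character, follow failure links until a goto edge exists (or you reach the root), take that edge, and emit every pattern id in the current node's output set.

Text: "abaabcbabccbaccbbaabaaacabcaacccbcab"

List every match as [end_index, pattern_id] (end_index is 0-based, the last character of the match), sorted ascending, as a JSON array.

Build automaton:
Trie nodes:
  n0 'ε': a→6 b→1 c→12
  n1 'b': a→2 b→15 c→23
  n2 'ba': c→3
  n3 'bac': a→4
  n4 'baca': c→5
  n5 'bacac': ·  [P0 ends]
  n6 'a': b→19 c→7
  n7 'ac': c→8
  n8 'acc': b→9
  n9 'accb': b→10
  n10 'accbb': a→11
  n11 'accbba': ·  [P1 ends]
  n12 'c': b→13
  n13 'cb': b→14 c→20
  n14 'cbb': ·  [P2 ends]
  n15 'bb': a→16
  n16 'bba': b→17
  n17 'bbab': b→18
  n18 'bbabb': ·  [P3 ends]
  n19 'ab': a→21  [P4 ends]
  n20 'cbc': ·  [P5 ends]
  n21 'aba': a→22
  n22 'abaa': ·  [P6 ends]
  n23 'bc': ·  [P7 ends]

BFS fail/out derivation:
  fail(1) 'b': from fail(0)=0 chase 'b': 0 ⇒ 0;  out=∅∪out(0)=∅
  fail(6) 'a': from fail(0)=0 chase 'a': 0 ⇒ 0;  out=∅∪out(0)=∅
  fail(12) 'c': from fail(0)=0 chase 'c': 0 ⇒ 0;  out=∅∪out(0)=∅
  fail(2) 'ba': from fail(1)=0 chase 'a': 0 ⇒ 6;  out=∅∪out(6)=∅
  fail(7) 'ac': from fail(6)=0 chase 'c': 0 ⇒ 12;  out=∅∪out(12)=∅
  fail(13) 'cb': from fail(12)=0 chase 'b': 0 ⇒ 1;  out=∅∪out(1)=∅
  fail(15) 'bb': from fail(1)=0 chase 'b': 0 ⇒ 1;  out=∅∪out(1)=∅
  fail(19) 'ab': from fail(6)=0 chase 'b': 0 ⇒ 1;  out={4}∪out(1)={4}
  fail(23) 'bc': from fail(1)=0 chase 'c': 0 ⇒ 12;  out={7}∪out(12)={7}
  fail(3) 'bac': from fail(2)=6 chase 'c': 6 ⇒ 7;  out=∅∪out(7)=∅
  fail(8) 'acc': from fail(7)=12 chase 'c': 12→0 ⇒ 12;  out=∅∪out(12)=∅
  fail(14) 'cbb': from fail(13)=1 chase 'b': 1 ⇒ 15;  out={2}∪out(15)={2}
  fail(16) 'bba': from fail(15)=1 chase 'a': 1 ⇒ 2;  out=∅∪out(2)=∅
  fail(20) 'cbc': from fail(13)=1 chase 'c': 1 ⇒ 23;  out={5}∪out(23)={5,7}
  fail(21) 'aba': from fail(19)=1 chase 'a': 1 ⇒ 2;  out=∅∪out(2)=∅
  fail(4) 'baca': from fail(3)=7 chase 'a': 7→12→0 ⇒ 6;  out=∅∪out(6)=∅
  fail(9) 'accb': from fail(8)=12 chase 'b': 12 ⇒ 13;  out=∅∪out(13)=∅
  fail(17) 'bbab': from fail(16)=2 chase 'b': 2→6 ⇒ 19;  out=∅∪out(19)={4}
  fail(22) 'abaa': from fail(21)=2 chase 'a': 2→6→0 ⇒ 6;  out={6}∪out(6)={6}
  fail(5) 'bacac': from fail(4)=6 chase 'c': 6 ⇒ 7;  out={0}∪out(7)={0}
  fail(10) 'accbb': from fail(9)=13 chase 'b': 13 ⇒ 14;  out=∅∪out(14)={2}
  fail(18) 'bbabb': from fail(17)=19 chase 'b': 19→1 ⇒ 15;  out={3}∪out(15)={3}
  fail(11) 'accbba': from fail(10)=14 chase 'a': 14→15 ⇒ 16;  out={1}∪out(16)={1}

Scan:
i=0 'a': node 0→6
i=1 'b': node 6→19  ** P4@[0:1]
i=2 'a': node 19→21
i=3 'a': node 21→22  ** P6@[0:3]
i=4 'b': node 22→19 (fail-walked)  ** P4@[3:4]
i=5 'c': node 19→23 (fail-walked)  ** P7@[4:5]
i=6 'b': node 23→13 (fail-walked)
i=7 'a': node 13→2 (fail-walked)
i=8 'b': node 2→19 (fail-walked)  ** P4@[7:8]
i=9 'c': node 19→23 (fail-walked)  ** P7@[8:9]
i=10 'c': node 23→12 (fail-walked)
i=11 'b': node 12→13
i=12 'a': node 13→2 (fail-walked)
i=13 'c': node 2→3
i=14 'c': node 3→8 (fail-walked)
i=15 'b': node 8→9
i=16 'b': node 9→10  ** P2@[14:16]
i=17 'a': node 10→11  ** P1@[12:17]
i=18 'a': node 11→6 (fail-walked)
i=19 'b': node 6→19  ** P4@[18:19]
i=20 'a': node 19→21
i=21 'a': node 21→22  ** P6@[18:21]
i=22 'a': node 22→6 (fail-walked)
i=23 'c': node 6→7
i=24 'a': node 7→6 (fail-walked)
i=25 'b': node 6→19  ** P4@[24:25]
i=26 'c': node 19→23 (fail-walked)  ** P7@[25:26]
i=27 'a': node 23→6 (fail-walked)
i=28 'a': node 6→6 (fail-walked)
i=29 'c': node 6→7
i=30 'c': node 7→8
i=31 'c': node 8→12 (fail-walked)
i=32 'b': node 12→13
i=33 'c': node 13→20  ** P5@[31:33],P7@[32:33]
i=34 'a': node 20→6 (fail-walked)
i=35 'b': node 6→19  ** P4@[34:35]

Result: [[1,4],[3,6],[4,4],[5,7],[8,4],[9,7],[16,2],[17,1],[19,4],[21,6],[25,4],[26,7],[33,5],[33,7],[35,4]]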